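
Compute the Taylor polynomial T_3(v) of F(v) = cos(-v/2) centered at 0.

1 - v^2/8

Use the known series and substitute for the argument.
F(0) = 1
F′(0) = 0
F′′(0) = -1/4
F′′′(0) = 0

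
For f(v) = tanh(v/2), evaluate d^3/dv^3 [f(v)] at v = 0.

-1/4

The coefficient of v^3 in the expansion is -1/24, so f′′′(0) = 3! * (-1/24) = -1/4.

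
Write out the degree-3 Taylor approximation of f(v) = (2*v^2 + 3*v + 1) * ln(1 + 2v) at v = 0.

Multiply each power in the prefactor through the base expansion.
[v^0] = 0;  [v^1] = 2;  [v^2] = 4;  [v^3] = 2/3.

2*v^3/3 + 4*v^2 + 2*v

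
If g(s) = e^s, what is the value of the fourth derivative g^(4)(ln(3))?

3

From the series, [(s - ln(3))^4] g = 1/8; multiply by 4! = 24 to get 3.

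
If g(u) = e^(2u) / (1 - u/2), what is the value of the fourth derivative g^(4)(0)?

Take the Cauchy product of the two expansions.
The coefficient of u^4 in the expansion is 103/48, so g^(4)(0) = 4! * (103/48) = 103/2.

103/2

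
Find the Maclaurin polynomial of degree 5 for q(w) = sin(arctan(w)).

3*w^5/8 - w^3/2 + w

Substitute the inner expansion into the outer series and collect powers.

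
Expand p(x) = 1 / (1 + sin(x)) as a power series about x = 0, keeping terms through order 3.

-5*x^3/6 + x^2 - x + 1

Expand as Σ (-1)^k u^k with u equal to the inner function's series.
[x^0] = 1;  [x^1] = -1;  [x^2] = 1;  [x^3] = -5/6.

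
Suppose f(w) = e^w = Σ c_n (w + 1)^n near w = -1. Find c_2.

f(-1) = e^(-1)
f′(-1) = e^(-1)
f′′(-1) = e^(-1)

e^(-1)/2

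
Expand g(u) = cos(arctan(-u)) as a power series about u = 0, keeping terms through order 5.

3*u^4/8 - u^2/2 + 1

Let u equal the inner series; expand the outer function in u and truncate.
g(0) = 1
g′(0) = 0
g′′(0) = -1
g′′′(0) = 0
g^(4)(0) = 9
g^(5)(0) = 0
Then c_k = g^(k)(0)/k! gives each Taylor coefficient.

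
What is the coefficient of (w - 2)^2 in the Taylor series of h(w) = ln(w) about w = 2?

h(2) = ln(2)
h′(2) = 1/2
h′′(2) = -1/4
The Taylor polynomial is Σ h^(k)(2)/k! · (w - 2)^k.

-1/8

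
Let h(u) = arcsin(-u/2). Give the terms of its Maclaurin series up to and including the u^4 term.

Differentiate repeatedly and evaluate at the center.
[u^0] = 0;  [u^1] = -1/2;  [u^2] = 0;  [u^3] = -1/48;  [u^4] = 0.

-u^3/48 - u/2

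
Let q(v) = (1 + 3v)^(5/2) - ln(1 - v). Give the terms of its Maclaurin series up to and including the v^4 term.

Add the two expansions coefficient-wise.
q(0) = 1
q′(0) = 17/2
q′′(0) = 139/4
q′′′(0) = 421/8
q^(4)(0) = -1119/16
The Taylor polynomial is Σ q^(k)(0)/k! · v^k.

-373*v^4/128 + 421*v^3/48 + 139*v^2/8 + 17*v/2 + 1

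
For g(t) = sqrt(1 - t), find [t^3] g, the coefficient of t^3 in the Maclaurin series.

-1/16

g(0) = 1
g′(0) = -1/2
g′′(0) = -1/4
g′′′(0) = -3/8
So c_3 = g′′′(0)/3! = -1/16.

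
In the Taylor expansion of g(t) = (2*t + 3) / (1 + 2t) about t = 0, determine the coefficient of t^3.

Multiply each power in the prefactor through the base expansion.
g(0) = 3
g′(0) = -4
g′′(0) = 16
g′′′(0) = -96

-16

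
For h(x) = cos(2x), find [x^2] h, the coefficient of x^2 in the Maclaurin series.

-2

Compute the successive derivatives at the expansion point and divide by k!.
h(0) = 1
h′(0) = 0
h′′(0) = -4
Then c_k = h^(k)(0)/k! gives each Taylor coefficient.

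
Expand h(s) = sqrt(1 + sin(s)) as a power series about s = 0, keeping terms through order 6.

Compose series: expand the inner function first, then feed it into the outer expansion.
[s^0] = 1;  [s^1] = 1/2;  [s^2] = -1/8;  [s^3] = -1/48;  [s^4] = 1/384;  [s^5] = 1/3840;  [s^6] = -1/46080.

-s^6/46080 + s^5/3840 + s^4/384 - s^3/48 - s^2/8 + s/2 + 1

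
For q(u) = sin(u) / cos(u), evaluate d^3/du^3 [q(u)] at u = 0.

2

Divide the numerator series by the denominator series (power-series long division).
From the series, [u^3] q = 1/3; multiply by 3! = 6 to get 2.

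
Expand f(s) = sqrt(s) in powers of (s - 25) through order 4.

-(s - 25)^4/2000000 + (s - 25)^3/50000 - (s - 25)^2/1000 + (s - 25)/10 + 5

Apply the Taylor formula c_k = f^(k)(a)/k!.
[(s - 25)^0] = 5;  [(s - 25)^1] = 1/10;  [(s - 25)^2] = -1/1000;  [(s - 25)^3] = 1/50000;  [(s - 25)^4] = -1/2000000.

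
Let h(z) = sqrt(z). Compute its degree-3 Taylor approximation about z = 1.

Differentiate repeatedly and evaluate at the center.

(z - 1)^3/16 - (z - 1)^2/8 + (z - 1)/2 + 1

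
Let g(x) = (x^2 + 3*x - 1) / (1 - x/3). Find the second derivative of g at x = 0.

34/9

Multiply each power in the prefactor through the base expansion.
The coefficient of x^2 in the expansion is 17/9, so g′′(0) = 2! * (17/9) = 34/9.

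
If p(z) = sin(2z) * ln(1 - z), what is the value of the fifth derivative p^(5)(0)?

20

Multiply the two series term by term and collect like powers.
From the series, [z^5] p = 1/6; multiply by 5! = 120 to get 20.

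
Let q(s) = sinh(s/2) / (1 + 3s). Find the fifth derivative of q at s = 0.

156241/32

Expand each factor separately, then convolve coefficients.
The coefficient of s^5 in the expansion is 156241/3840, so q^(5)(0) = 5! * (156241/3840) = 156241/32.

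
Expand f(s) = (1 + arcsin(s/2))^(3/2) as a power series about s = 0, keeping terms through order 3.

3*s^3/128 + 3*s^2/32 + 3*s/4 + 1

Substitute the inner expansion into the outer series and collect powers.
f(0) = 1
f′(0) = 3/4
f′′(0) = 3/16
f′′′(0) = 9/64
The Taylor polynomial is Σ f^(k)(0)/k! · s^k.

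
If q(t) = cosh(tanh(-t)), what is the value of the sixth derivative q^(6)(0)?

97

Plug the Maclaurin series of the inner function into that of the outer and collect terms.
From the series, [t^6] q = 97/720; multiply by 6! = 720 to get 97.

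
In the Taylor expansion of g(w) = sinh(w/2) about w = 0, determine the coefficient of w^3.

1/48

c_3 = g′′′(0)/3! = 1/48.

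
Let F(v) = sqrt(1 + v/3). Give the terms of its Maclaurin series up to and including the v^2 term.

F(0) = 1
F′(0) = 1/6
F′′(0) = -1/36

-v^2/72 + v/6 + 1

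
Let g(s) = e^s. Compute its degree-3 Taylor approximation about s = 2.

(s - 2)^3*e^(2)/6 + (s - 2)^2*e^(2)/2 + (s - 2)*e^(2) + e^(2)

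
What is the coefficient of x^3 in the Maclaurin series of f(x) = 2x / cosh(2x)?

Invert the denominator's series and multiply.
f(0) = 0
f′(0) = 2
f′′(0) = 0
f′′′(0) = -24
So c_3 = f′′′(0)/3! = -4.

-4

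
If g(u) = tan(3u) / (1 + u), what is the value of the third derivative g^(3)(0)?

72

Expand each factor separately, then convolve coefficients.
From the series, [u^3] g = 12; multiply by 3! = 6 to get 72.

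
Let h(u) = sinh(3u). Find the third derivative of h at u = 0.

Compute the successive derivatives at the expansion point and divide by k!.
From the series, [u^3] h = 9/2; multiply by 3! = 6 to get 27.

27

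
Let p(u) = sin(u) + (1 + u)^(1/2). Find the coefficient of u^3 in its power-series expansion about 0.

Combine the two series term by term.
p(0) = 1
p′(0) = 3/2
p′′(0) = -1/4
p′′′(0) = -5/8
So c_3 = p′′′(0)/3! = -5/48.

-5/48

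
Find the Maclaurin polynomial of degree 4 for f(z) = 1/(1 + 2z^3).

[z^0] = 1;  [z^1] = 0;  [z^2] = 0;  [z^3] = -2;  [z^4] = 0.

1 - 2*z^3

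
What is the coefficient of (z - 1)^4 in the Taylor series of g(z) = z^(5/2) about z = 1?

c_4 = g^(4)(1)/4! = -5/128.

-5/128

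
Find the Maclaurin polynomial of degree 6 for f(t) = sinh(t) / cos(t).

Invert the denominator's series and multiply.
[t^0] = 0;  [t^1] = 1;  [t^2] = 0;  [t^3] = 2/3;  [t^4] = 0;  [t^5] = 3/10;  [t^6] = 0.

3*t^5/10 + 2*t^3/3 + t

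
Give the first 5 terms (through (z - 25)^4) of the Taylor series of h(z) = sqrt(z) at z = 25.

-(z - 25)^4/2000000 + (z - 25)^3/50000 - (z - 25)^2/1000 + (z - 25)/10 + 5

h(25) = 5
h′(25) = 1/10
h′′(25) = -1/500
h′′′(25) = 3/25000
h^(4)(25) = -3/250000
The Taylor polynomial is Σ h^(k)(25)/k! · (z - 25)^k.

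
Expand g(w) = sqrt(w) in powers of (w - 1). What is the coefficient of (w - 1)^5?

7/256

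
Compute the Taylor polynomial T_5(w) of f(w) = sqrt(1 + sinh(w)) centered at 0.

241*w^5/3840 - 31*w^4/384 + 7*w^3/48 - w^2/8 + w/2 + 1

Let u equal the inner series; expand the outer function in u and truncate.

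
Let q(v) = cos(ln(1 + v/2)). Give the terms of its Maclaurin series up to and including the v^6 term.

-19*v^6/4608 + v^5/96 - 5*v^4/192 + v^3/16 - v^2/8 + 1

Plug the Maclaurin series of the inner function into that of the outer and collect terms.
q(0) = 1
q′(0) = 0
q′′(0) = -1/4
q′′′(0) = 3/8
q^(4)(0) = -5/8
q^(5)(0) = 5/4
q^(6)(0) = -95/32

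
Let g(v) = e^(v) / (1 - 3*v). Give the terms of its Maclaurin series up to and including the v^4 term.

Use 1/(1 - r) = Σ r^k on the denominator, then take the Cauchy product.
g(0) = 1
g′(0) = 4
g′′(0) = 25
g′′′(0) = 226
g^(4)(0) = 2713

2713*v^4/24 + 113*v^3/3 + 25*v^2/2 + 4*v + 1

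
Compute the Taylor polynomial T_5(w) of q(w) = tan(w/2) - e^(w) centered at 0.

Expand each term separately and add.
[w^0] = -1;  [w^1] = -1/2;  [w^2] = -1/2;  [w^3] = -1/8;  [w^4] = -1/24;  [w^5] = -1/240.

-w^5/240 - w^4/24 - w^3/8 - w^2/2 - w/2 - 1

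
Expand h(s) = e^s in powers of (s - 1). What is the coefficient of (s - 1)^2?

Use the known series and substitute for the argument.
[(s - 1)^0] = e;  [(s - 1)^1] = e;  [(s - 1)^2] = e/2.

e/2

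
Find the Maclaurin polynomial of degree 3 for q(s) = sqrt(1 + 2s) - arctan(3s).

Combine the two series term by term.
q(0) = 1
q′(0) = -2
q′′(0) = -1
q′′′(0) = 57

19*s^3/2 - s^2/2 - 2*s + 1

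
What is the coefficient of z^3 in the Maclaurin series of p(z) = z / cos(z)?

1/2

Invert the denominator's series and multiply.
p(0) = 0
p′(0) = 1
p′′(0) = 0
p′′′(0) = 3
So c_3 = p′′′(0)/3! = 1/2.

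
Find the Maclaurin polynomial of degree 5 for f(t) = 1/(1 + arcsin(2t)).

-252*t^5/5 + 64*t^4/3 - 28*t^3/3 + 4*t^2 - 2*t + 1

Let u equal the inner series; expand the outer function in u and truncate.
f(0) = 1
f′(0) = -2
f′′(0) = 8
f′′′(0) = -56
f^(4)(0) = 512
f^(5)(0) = -6048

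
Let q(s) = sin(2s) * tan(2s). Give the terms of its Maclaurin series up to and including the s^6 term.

Multiply the two series term by term and collect like powers.
q(0) = 0
q′(0) = 0
q′′(0) = 8
q′′′(0) = 0
q^(4)(0) = 64
q^(5)(0) = 0
q^(6)(0) = 3968

248*s^6/45 + 8*s^4/3 + 4*s^2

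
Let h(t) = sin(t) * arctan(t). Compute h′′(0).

Take the Cauchy product of the two expansions.
From the series, [t^2] h = 1; multiply by 2! = 2 to get 2.

2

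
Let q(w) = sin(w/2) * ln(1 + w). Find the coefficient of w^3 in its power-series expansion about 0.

Expand each factor separately, then convolve coefficients.
q(0) = 0
q′(0) = 0
q′′(0) = 1
q′′′(0) = -3/2
So c_3 = q′′′(0)/3! = -1/4.

-1/4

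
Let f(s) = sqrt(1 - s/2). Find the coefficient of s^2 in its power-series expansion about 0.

-1/32

f(0) = 1
f′(0) = -1/4
f′′(0) = -1/16
So c_2 = f′′(0)/2! = -1/32.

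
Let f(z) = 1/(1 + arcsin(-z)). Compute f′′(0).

Compose series: expand the inner function first, then feed it into the outer expansion.
The coefficient of z^2 in the expansion is 1, so f′′(0) = 2! * (1) = 2.

2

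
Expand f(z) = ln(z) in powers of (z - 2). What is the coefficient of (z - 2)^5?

1/160

Apply the Taylor formula c_k = f^(k)(a)/k!.
[(z - 2)^0] = ln(2);  [(z - 2)^1] = 1/2;  [(z - 2)^2] = -1/8;  [(z - 2)^3] = 1/24;  [(z - 2)^4] = -1/64;  [(z - 2)^5] = 1/160.
So c_5 = f^(5)(2)/5! = 1/160.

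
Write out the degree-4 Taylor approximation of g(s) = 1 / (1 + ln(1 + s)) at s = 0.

11*s^4/3 - 7*s^3/3 + 3*s^2/2 - s + 1

Use the geometric series for the reciprocal, then substitute.
g(0) = 1
g′(0) = -1
g′′(0) = 3
g′′′(0) = -14
g^(4)(0) = 88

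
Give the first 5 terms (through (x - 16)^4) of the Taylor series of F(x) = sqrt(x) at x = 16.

-5*(x - 16)^4/2097152 + (x - 16)^3/16384 - (x - 16)^2/512 + (x - 16)/8 + 4

Apply the Taylor formula c_k = f^(k)(a)/k!.
F(16) = 4
F′(16) = 1/8
F′′(16) = -1/256
F′′′(16) = 3/8192
F^(4)(16) = -15/262144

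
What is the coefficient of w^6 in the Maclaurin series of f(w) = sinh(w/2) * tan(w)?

851/11520

Expand each factor separately, then convolve coefficients.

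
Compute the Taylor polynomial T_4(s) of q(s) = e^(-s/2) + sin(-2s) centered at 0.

s^4/384 + 21*s^3/16 + s^2/8 - 5*s/2 + 1

Add the two expansions coefficient-wise.
q(0) = 1
q′(0) = -5/2
q′′(0) = 1/4
q′′′(0) = 63/8
q^(4)(0) = 1/16
The Taylor polynomial is Σ q^(k)(0)/k! · s^k.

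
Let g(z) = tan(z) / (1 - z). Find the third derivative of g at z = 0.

Expand each factor separately, then convolve coefficients.
The coefficient of z^3 in the expansion is 4/3, so g′′′(0) = 3! * (4/3) = 8.

8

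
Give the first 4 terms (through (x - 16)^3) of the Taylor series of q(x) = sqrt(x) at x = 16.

(x - 16)^3/16384 - (x - 16)^2/512 + (x - 16)/8 + 4

q(16) = 4
q′(16) = 1/8
q′′(16) = -1/256
q′′′(16) = 3/8192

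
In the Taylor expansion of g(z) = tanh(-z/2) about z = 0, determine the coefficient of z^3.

1/24

Differentiate repeatedly and evaluate at the center.
g(0) = 0
g′(0) = -1/2
g′′(0) = 0
g′′′(0) = 1/4
So c_3 = g′′′(0)/3! = 1/24.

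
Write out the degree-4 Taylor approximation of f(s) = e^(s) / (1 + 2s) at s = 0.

Take the Cauchy product of the two expansions.
[s^0] = 1;  [s^1] = -1;  [s^2] = 5/2;  [s^3] = -29/6;  [s^4] = 233/24.

233*s^4/24 - 29*s^3/6 + 5*s^2/2 - s + 1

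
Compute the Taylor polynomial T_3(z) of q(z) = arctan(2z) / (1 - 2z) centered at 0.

Expand each factor separately, then convolve coefficients.
q(0) = 0
q′(0) = 2
q′′(0) = 8
q′′′(0) = 32

16*z^3/3 + 4*z^2 + 2*z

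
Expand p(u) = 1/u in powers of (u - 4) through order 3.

-(u - 4)^3/256 + (u - 4)^2/64 - (u - 4)/16 + 1/4

p(4) = 1/4
p′(4) = -1/16
p′′(4) = 1/32
p′′′(4) = -3/128
The Taylor polynomial is Σ p^(k)(4)/k! · (u - 4)^k.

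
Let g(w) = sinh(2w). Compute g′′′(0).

8

From the series, [w^3] g = 4/3; multiply by 3! = 6 to get 8.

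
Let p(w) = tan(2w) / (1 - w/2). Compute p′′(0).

2

Multiply the two series term by term and collect like powers.
From the series, [w^2] p = 1; multiply by 2! = 2 to get 2.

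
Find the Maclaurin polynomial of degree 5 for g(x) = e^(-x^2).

g(0) = 1
g′(0) = 0
g′′(0) = -2
g′′′(0) = 0
g^(4)(0) = 12
g^(5)(0) = 0
Then c_k = g^(k)(0)/k! gives each Taylor coefficient.

x^4/2 - x^2 + 1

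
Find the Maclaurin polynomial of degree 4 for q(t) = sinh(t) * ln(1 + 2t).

3*t^4 - 2*t^3 + 2*t^2

Multiply the two series term by term and collect like powers.
q(0) = 0
q′(0) = 0
q′′(0) = 4
q′′′(0) = -12
q^(4)(0) = 72
Dividing each by k! gives the coefficients c_0, ..., c_4.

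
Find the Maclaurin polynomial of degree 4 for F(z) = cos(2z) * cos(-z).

41*z^4/24 - 5*z^2/2 + 1

Multiply the two series term by term and collect like powers.
F(0) = 1
F′(0) = 0
F′′(0) = -5
F′′′(0) = 0
F^(4)(0) = 41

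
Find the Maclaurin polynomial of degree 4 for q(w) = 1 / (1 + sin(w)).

Expand as Σ (-1)^k u^k with u equal to the inner function's series.
q(0) = 1
q′(0) = -1
q′′(0) = 2
q′′′(0) = -5
q^(4)(0) = 16

2*w^4/3 - 5*w^3/6 + w^2 - w + 1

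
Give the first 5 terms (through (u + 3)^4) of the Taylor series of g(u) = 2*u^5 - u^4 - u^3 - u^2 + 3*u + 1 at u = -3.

-31*(u + 3)^4 + 191*(u + 3)^3 - 586*(u + 3)^2 + 900*(u + 3) - 557

g(-3) = -557
g′(-3) = 900
g′′(-3) = -1172
g′′′(-3) = 1146
g^(4)(-3) = -744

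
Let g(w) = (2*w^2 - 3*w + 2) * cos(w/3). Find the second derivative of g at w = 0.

Distribute the polynomial across the series and collect like powers.
From the series, [w^2] g = 17/9; multiply by 2! = 2 to get 34/9.

34/9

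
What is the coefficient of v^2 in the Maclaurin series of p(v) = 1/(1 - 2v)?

4

[v^0] = 1;  [v^1] = 2;  [v^2] = 4.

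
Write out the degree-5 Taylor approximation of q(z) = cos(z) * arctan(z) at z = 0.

49*z^5/120 - 5*z^3/6 + z

Write out both Maclaurin series and multiply, keeping only the needed powers.
q(0) = 0
q′(0) = 1
q′′(0) = 0
q′′′(0) = -5
q^(4)(0) = 0
q^(5)(0) = 49
Then c_k = q^(k)(0)/k! gives each Taylor coefficient.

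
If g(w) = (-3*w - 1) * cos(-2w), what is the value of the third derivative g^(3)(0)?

Shift and add copies of the series according to the polynomial's terms.
From the series, [w^3] g = 6; multiply by 3! = 6 to get 36.

36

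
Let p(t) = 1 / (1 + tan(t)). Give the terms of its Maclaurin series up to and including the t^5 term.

-32*t^5/15 + 5*t^4/3 - 4*t^3/3 + t^2 - t + 1

Write 1/(1+u) = 1 - u + u^2 - u^3 + ... and substitute the series for u.
p(0) = 1
p′(0) = -1
p′′(0) = 2
p′′′(0) = -8
p^(4)(0) = 40
p^(5)(0) = -256
Dividing each by k! gives the coefficients c_0, ..., c_5.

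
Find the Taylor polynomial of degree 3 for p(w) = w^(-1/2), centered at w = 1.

p(1) = 1
p′(1) = -1/2
p′′(1) = 3/4
p′′′(1) = -15/8

-5*(w - 1)^3/16 + 3*(w - 1)^2/8 - (w - 1)/2 + 1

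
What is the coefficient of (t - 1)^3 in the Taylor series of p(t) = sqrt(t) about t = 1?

p(1) = 1
p′(1) = 1/2
p′′(1) = -1/4
p′′′(1) = 3/8
Then c_k = p^(k)(1)/k! gives each Taylor coefficient.

1/16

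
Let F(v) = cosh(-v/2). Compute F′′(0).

Apply the Taylor formula c_k = f^(k)(a)/k!.
The coefficient of v^2 in the expansion is 1/8, so F′′(0) = 2! * (1/8) = 1/4.

1/4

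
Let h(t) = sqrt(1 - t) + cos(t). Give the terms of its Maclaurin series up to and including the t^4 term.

Expand each term separately and add.
h(0) = 2
h′(0) = -1/2
h′′(0) = -5/4
h′′′(0) = -3/8
h^(4)(0) = 1/16

t^4/384 - t^3/16 - 5*t^2/8 - t/2 + 2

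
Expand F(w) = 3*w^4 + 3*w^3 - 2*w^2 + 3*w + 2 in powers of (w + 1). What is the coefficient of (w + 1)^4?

3

F(-1) = -3
F′(-1) = 4
F′′(-1) = 14
F′′′(-1) = -54
F^(4)(-1) = 72
So c_4 = F^(4)(-1)/4! = 3.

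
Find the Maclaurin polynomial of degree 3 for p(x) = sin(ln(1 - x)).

Compose series: expand the inner function first, then feed it into the outer expansion.
p(0) = 0
p′(0) = -1
p′′(0) = -1
p′′′(0) = -1
Dividing each by k! gives the coefficients c_0, ..., c_3.

-x^3/6 - x^2/2 - x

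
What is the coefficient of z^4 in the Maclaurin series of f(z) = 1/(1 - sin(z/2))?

1/24

Substitute the inner expansion into the outer series and collect powers.
[z^0] = 1;  [z^1] = 1/2;  [z^2] = 1/4;  [z^3] = 5/48;  [z^4] = 1/24.
So c_4 = f^(4)(0)/4! = 1/24.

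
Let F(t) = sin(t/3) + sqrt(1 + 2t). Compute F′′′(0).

80/27

Combine the two series term by term.
The coefficient of t^3 in the expansion is 40/81, so F′′′(0) = 3! * (40/81) = 80/27.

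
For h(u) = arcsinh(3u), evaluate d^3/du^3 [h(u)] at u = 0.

The coefficient of u^3 in the expansion is -9/2, so h′′′(0) = 3! * (-9/2) = -27.

-27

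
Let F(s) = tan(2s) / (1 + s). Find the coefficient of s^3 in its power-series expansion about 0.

Take the Cauchy product of the two expansions.
F(0) = 0
F′(0) = 2
F′′(0) = -4
F′′′(0) = 28
So c_3 = F′′′(0)/3! = 14/3.

14/3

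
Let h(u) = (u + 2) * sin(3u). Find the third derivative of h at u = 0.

Multiply each power in the prefactor through the base expansion.
The coefficient of u^3 in the expansion is -9, so h′′′(0) = 3! * (-9) = -54.

-54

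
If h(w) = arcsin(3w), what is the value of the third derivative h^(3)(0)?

The coefficient of w^3 in the expansion is 9/2, so h′′′(0) = 3! * (9/2) = 27.

27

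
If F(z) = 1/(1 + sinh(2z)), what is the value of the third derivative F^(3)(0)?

-56

Plug the Maclaurin series of the inner function into that of the outer and collect terms.
From the series, [z^3] F = -28/3; multiply by 3! = 6 to get -56.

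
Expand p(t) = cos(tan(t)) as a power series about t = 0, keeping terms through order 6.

-97*t^6/720 - 7*t^4/24 - t^2/2 + 1

Let u equal the inner series; expand the outer function in u and truncate.
p(0) = 1
p′(0) = 0
p′′(0) = -1
p′′′(0) = 0
p^(4)(0) = -7
p^(5)(0) = 0
p^(6)(0) = -97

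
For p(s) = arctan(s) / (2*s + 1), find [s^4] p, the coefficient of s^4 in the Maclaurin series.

-22/3

Use 1/(1 - r) = Σ r^k on the denominator, then take the Cauchy product.
p(0) = 0
p′(0) = 1
p′′(0) = -4
p′′′(0) = 22
p^(4)(0) = -176
Then c_k = p^(k)(0)/k! gives each Taylor coefficient.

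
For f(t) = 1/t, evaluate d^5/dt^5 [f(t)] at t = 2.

Differentiate repeatedly and evaluate at the center.
The coefficient of (t - 2)^5 in the expansion is -1/64, so f^(5)(2) = 5! * (-1/64) = -15/8.

-15/8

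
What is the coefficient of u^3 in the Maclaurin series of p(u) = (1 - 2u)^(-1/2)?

5/2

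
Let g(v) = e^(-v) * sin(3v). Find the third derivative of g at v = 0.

-18

Write out both Maclaurin series and multiply, keeping only the needed powers.
From the series, [v^3] g = -3; multiply by 3! = 6 to get -18.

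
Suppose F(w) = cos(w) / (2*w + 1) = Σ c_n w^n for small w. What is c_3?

-7

Expand 1/(denominator) as a geometric series and multiply by the numerator's series.
[w^0] = 1;  [w^1] = -2;  [w^2] = 7/2;  [w^3] = -7.
So c_3 = F′′′(0)/3! = -7.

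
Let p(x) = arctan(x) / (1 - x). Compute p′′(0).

Multiply the two series term by term and collect like powers.
The coefficient of x^2 in the expansion is 1, so p′′(0) = 2! * (1) = 2.

2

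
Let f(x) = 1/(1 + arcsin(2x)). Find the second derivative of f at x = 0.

Compose series: expand the inner function first, then feed it into the outer expansion.
The coefficient of x^2 in the expansion is 4, so f′′(0) = 2! * (4) = 8.

8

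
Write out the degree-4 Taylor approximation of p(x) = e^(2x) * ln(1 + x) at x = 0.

3*x^4/4 + 4*x^3/3 + 3*x^2/2 + x

Multiply the two series term by term and collect like powers.
p(0) = 0
p′(0) = 1
p′′(0) = 3
p′′′(0) = 8
p^(4)(0) = 18
Then c_k = p^(k)(0)/k! gives each Taylor coefficient.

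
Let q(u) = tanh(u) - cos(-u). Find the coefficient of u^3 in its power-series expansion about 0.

-1/3

Expand each term separately and add.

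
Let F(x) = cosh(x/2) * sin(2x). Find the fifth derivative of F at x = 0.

101/8

Expand each factor separately, then convolve coefficients.
From the series, [x^5] F = 101/960; multiply by 5! = 120 to get 101/8.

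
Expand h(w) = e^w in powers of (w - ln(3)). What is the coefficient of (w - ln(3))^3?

1/2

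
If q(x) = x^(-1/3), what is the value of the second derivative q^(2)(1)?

The coefficient of (x - 1)^2 in the expansion is 2/9, so q′′(1) = 2! * (2/9) = 4/9.

4/9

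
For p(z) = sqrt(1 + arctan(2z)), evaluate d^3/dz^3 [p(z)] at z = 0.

-5

Let u equal the inner series; expand the outer function in u and truncate.
From the series, [z^3] p = -5/6; multiply by 3! = 6 to get -5.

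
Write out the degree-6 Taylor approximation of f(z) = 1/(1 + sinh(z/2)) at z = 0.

77*z^6/2880 - 181*z^5/3840 + z^4/12 - 7*z^3/48 + z^2/4 - z/2 + 1

Substitute the inner expansion into the outer series and collect powers.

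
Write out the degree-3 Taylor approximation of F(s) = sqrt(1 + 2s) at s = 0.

s^3/2 - s^2/2 + s + 1

F(0) = 1
F′(0) = 1
F′′(0) = -1
F′′′(0) = 3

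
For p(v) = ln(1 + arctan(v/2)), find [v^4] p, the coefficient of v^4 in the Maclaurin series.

Substitute the inner expansion into the outer series and collect powers.
p(0) = 0
p′(0) = 1/2
p′′(0) = -1/4
p′′′(0) = 0
p^(4)(0) = 1/8
Dividing each by k! gives the coefficients c_0, ..., c_4.

1/192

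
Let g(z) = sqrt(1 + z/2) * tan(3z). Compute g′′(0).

Multiply the two series term by term and collect like powers.
The coefficient of z^2 in the expansion is 3/4, so g′′(0) = 2! * (3/4) = 3/2.

3/2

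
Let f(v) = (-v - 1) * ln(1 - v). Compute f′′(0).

3

Distribute the polynomial across the series and collect like powers.
The coefficient of v^2 in the expansion is 3/2, so f′′(0) = 2! * (3/2) = 3.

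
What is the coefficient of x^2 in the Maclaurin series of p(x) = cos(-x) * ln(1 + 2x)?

-2

Multiply the two series term by term and collect like powers.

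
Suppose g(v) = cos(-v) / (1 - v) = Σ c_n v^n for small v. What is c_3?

1/2

Write out both Maclaurin series and multiply, keeping only the needed powers.
g(0) = 1
g′(0) = 1
g′′(0) = 1
g′′′(0) = 3
So c_3 = g′′′(0)/3! = 1/2.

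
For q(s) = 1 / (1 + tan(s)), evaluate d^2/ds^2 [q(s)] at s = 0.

2

Expand as Σ (-1)^k u^k with u equal to the inner function's series.
The coefficient of s^2 in the expansion is 1, so q′′(0) = 2! * (1) = 2.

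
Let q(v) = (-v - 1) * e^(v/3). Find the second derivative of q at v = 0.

Distribute the polynomial across the series and collect like powers.
The coefficient of v^2 in the expansion is -7/18, so q′′(0) = 2! * (-7/18) = -7/9.

-7/9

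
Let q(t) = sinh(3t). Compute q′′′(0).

27

Apply the Taylor formula c_k = f^(k)(a)/k!.
The coefficient of t^3 in the expansion is 9/2, so q′′′(0) = 3! * (9/2) = 27.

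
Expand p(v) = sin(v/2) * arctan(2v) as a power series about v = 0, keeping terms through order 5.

Multiply the two series term by term and collect like powers.
p(0) = 0
p′(0) = 0
p′′(0) = 2
p′′′(0) = 0
p^(4)(0) = -33
p^(5)(0) = 0

-11*v^4/8 + v^2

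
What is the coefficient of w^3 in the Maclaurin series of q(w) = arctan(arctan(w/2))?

Plug the Maclaurin series of the inner function into that of the outer and collect terms.
q(0) = 0
q′(0) = 1/2
q′′(0) = 0
q′′′(0) = -1/2

-1/12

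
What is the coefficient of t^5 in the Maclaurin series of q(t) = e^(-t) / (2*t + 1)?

Multiply the numerator's expansion by the denominator's geometric series.

-6331/120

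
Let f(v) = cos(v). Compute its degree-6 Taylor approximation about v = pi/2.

[(v - pi/2)^0] = 0;  [(v - pi/2)^1] = -1;  [(v - pi/2)^2] = 0;  [(v - pi/2)^3] = 1/6;  [(v - pi/2)^4] = 0;  [(v - pi/2)^5] = -1/120;  [(v - pi/2)^6] = 0.

-(v - pi/2)^5/120 + (v - pi/2)^3/6 - (v - pi/2)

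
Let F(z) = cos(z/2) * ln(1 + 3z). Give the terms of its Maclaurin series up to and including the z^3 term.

Take the Cauchy product of the two expansions.

69*z^3/8 - 9*z^2/2 + 3*z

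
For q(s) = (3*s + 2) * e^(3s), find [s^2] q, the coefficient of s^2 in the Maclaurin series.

18

Distribute the polynomial across the series and collect like powers.
So c_2 = q′′(0)/2! = 18.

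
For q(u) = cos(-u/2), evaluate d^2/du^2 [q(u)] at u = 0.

-1/4

The coefficient of u^2 in the expansion is -1/8, so q′′(0) = 2! * (-1/8) = -1/4.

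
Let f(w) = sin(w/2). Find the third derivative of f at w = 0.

From the series, [w^3] f = -1/48; multiply by 3! = 6 to get -1/8.

-1/8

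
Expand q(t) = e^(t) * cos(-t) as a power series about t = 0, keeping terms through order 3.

Write out both Maclaurin series and multiply, keeping only the needed powers.
[t^0] = 1;  [t^1] = 1;  [t^2] = 0;  [t^3] = -1/3.

-t^3/3 + t + 1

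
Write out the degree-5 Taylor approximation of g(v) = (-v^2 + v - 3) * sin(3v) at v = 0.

-63*v^5/40 - 9*v^4/2 + 21*v^3/2 + 3*v^2 - 9*v

Multiply each power in the prefactor through the base expansion.
g(0) = 0
g′(0) = -9
g′′(0) = 6
g′′′(0) = 63
g^(4)(0) = -108
g^(5)(0) = -189
Then c_k = g^(k)(0)/k! gives each Taylor coefficient.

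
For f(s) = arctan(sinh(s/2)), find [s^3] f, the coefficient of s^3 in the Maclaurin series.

-1/48

Substitute the inner expansion into the outer series and collect powers.
f(0) = 0
f′(0) = 1/2
f′′(0) = 0
f′′′(0) = -1/8
Dividing each by k! gives the coefficients c_0, ..., c_3.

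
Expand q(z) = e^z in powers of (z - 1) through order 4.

[(z - 1)^0] = e;  [(z - 1)^1] = e;  [(z - 1)^2] = e/2;  [(z - 1)^3] = e/6;  [(z - 1)^4] = e/24.

e*(z - 1)^4/24 + e*(z - 1)^3/6 + e*(z - 1)^2/2 + e*(z - 1) + e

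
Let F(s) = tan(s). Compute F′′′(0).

Compute the successive derivatives at the expansion point and divide by k!.
From the series, [s^3] F = 1/3; multiply by 3! = 6 to get 2.

2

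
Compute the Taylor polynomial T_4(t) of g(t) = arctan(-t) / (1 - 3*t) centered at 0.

-26*t^4 - 26*t^3/3 - 3*t^2 - t

Use 1/(1 - r) = Σ r^k on the denominator, then take the Cauchy product.
g(0) = 0
g′(0) = -1
g′′(0) = -6
g′′′(0) = -52
g^(4)(0) = -624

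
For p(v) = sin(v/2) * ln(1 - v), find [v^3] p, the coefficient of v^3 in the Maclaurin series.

Take the Cauchy product of the two expansions.
p(0) = 0
p′(0) = 0
p′′(0) = -1
p′′′(0) = -3/2
The Taylor polynomial is Σ p^(k)(0)/k! · v^k.

-1/4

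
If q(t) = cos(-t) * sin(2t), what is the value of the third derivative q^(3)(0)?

-14

Expand each factor separately, then convolve coefficients.
The coefficient of t^3 in the expansion is -7/3, so q′′′(0) = 3! * (-7/3) = -14.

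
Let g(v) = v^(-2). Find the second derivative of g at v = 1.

From the series, [(v - 1)^2] g = 3; multiply by 2! = 2 to get 6.

6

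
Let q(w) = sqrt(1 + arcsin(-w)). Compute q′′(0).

Let u equal the inner series; expand the outer function in u and truncate.
The coefficient of w^2 in the expansion is -1/8, so q′′(0) = 2! * (-1/8) = -1/4.

-1/4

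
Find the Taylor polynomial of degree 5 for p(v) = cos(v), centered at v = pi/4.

Differentiate repeatedly and evaluate at the center.

-sqrt(2)*(v - pi/4)^5/240 + sqrt(2)*(v - pi/4)^4/48 + sqrt(2)*(v - pi/4)^3/12 - sqrt(2)*(v - pi/4)^2/4 - sqrt(2)*(v - pi/4)/2 + sqrt(2)/2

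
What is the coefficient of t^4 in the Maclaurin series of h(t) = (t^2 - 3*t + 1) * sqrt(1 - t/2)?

Multiply each power in the prefactor through the base expansion.
So c_4 = h^(4)(0)/4! = -21/2048.

-21/2048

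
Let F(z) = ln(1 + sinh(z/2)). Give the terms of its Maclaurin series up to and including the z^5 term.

Plug the Maclaurin series of the inner function into that of the outer and collect terms.

3*z^5/256 - 5*z^4/192 + z^3/16 - z^2/8 + z/2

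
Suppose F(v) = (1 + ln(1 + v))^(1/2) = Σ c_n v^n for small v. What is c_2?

Substitute the inner expansion into the outer series and collect powers.
F(0) = 1
F′(0) = 1/2
F′′(0) = -3/4

-3/8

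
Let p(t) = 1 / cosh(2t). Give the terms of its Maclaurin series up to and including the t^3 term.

Divide the numerator series by the denominator series (power-series long division).
[t^0] = 1;  [t^1] = 0;  [t^2] = -2;  [t^3] = 0.

1 - 2*t^2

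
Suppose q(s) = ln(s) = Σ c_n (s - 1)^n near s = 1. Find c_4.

[(s - 1)^0] = 0;  [(s - 1)^1] = 1;  [(s - 1)^2] = -1/2;  [(s - 1)^3] = 1/3;  [(s - 1)^4] = -1/4.
So c_4 = q^(4)(1)/4! = -1/4.

-1/4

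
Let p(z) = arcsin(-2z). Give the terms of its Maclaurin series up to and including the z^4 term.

Compute the successive derivatives at the expansion point and divide by k!.
[z^0] = 0;  [z^1] = -2;  [z^2] = 0;  [z^3] = -4/3;  [z^4] = 0.

-4*z^3/3 - 2*z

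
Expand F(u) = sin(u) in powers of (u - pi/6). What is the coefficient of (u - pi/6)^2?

-1/4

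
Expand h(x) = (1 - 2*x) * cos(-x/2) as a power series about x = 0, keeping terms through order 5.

-x^5/192 + x^4/384 + x^3/4 - x^2/8 - 2*x + 1

Distribute the polynomial across the series and collect like powers.
h(0) = 1
h′(0) = -2
h′′(0) = -1/4
h′′′(0) = 3/2
h^(4)(0) = 1/16
h^(5)(0) = -5/8
The Taylor polynomial is Σ h^(k)(0)/k! · x^k.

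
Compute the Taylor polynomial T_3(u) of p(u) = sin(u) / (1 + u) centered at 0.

5*u^3/6 - u^2 + u

Multiply the two series term by term and collect like powers.
[u^0] = 0;  [u^1] = 1;  [u^2] = -1;  [u^3] = 5/6.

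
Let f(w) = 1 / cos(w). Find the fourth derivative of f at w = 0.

Write the quotient as an unknown series and match coefficients against numerator = denominator · series.
The coefficient of w^4 in the expansion is 5/24, so f^(4)(0) = 4! * (5/24) = 5.

5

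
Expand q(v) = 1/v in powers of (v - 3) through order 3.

-(v - 3)^3/81 + (v - 3)^2/27 - (v - 3)/9 + 1/3

Differentiate repeatedly and evaluate at the center.
q(3) = 1/3
q′(3) = -1/9
q′′(3) = 2/27
q′′′(3) = -2/27
Dividing each by k! gives the coefficients c_0, ..., c_3.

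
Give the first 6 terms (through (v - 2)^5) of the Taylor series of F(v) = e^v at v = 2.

F(2) = e^(2)
F′(2) = e^(2)
F′′(2) = e^(2)
F′′′(2) = e^(2)
F^(4)(2) = e^(2)
F^(5)(2) = e^(2)

(v - 2)^5*e^(2)/120 + (v - 2)^4*e^(2)/24 + (v - 2)^3*e^(2)/6 + (v - 2)^2*e^(2)/2 + (v - 2)*e^(2) + e^(2)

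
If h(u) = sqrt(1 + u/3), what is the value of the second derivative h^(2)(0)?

-1/36

Use the known series and substitute for the argument.
The coefficient of u^2 in the expansion is -1/72, so h′′(0) = 2! * (-1/72) = -1/36.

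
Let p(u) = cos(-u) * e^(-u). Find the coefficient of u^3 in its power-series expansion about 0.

1/3

Multiply the two series term by term and collect like powers.
p(0) = 1
p′(0) = -1
p′′(0) = 0
p′′′(0) = 2
So c_3 = p′′′(0)/3! = 1/3.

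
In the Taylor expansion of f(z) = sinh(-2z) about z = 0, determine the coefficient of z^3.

-4/3

f(0) = 0
f′(0) = -2
f′′(0) = 0
f′′′(0) = -8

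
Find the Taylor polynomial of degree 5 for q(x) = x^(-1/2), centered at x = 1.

-63*(x - 1)^5/256 + 35*(x - 1)^4/128 - 5*(x - 1)^3/16 + 3*(x - 1)^2/8 - (x - 1)/2 + 1

[(x - 1)^0] = 1;  [(x - 1)^1] = -1/2;  [(x - 1)^2] = 3/8;  [(x - 1)^3] = -5/16;  [(x - 1)^4] = 35/128;  [(x - 1)^5] = -63/256.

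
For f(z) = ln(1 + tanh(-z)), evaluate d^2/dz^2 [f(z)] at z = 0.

Substitute the inner expansion into the outer series and collect powers.
The coefficient of z^2 in the expansion is -1/2, so f′′(0) = 2! * (-1/2) = -1.

-1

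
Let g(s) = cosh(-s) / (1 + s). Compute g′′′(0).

-9

Expand each factor separately, then convolve coefficients.
The coefficient of s^3 in the expansion is -3/2, so g′′′(0) = 3! * (-3/2) = -9.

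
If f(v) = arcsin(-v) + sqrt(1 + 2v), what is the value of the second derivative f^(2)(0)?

Expand each term separately and add.
From the series, [v^2] f = -1/2; multiply by 2! = 2 to get -1.

-1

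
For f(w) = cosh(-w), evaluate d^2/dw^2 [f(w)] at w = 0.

The coefficient of w^2 in the expansion is 1/2, so f′′(0) = 2! * (1/2) = 1.

1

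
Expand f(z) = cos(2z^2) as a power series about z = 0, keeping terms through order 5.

f(0) = 1
f′(0) = 0
f′′(0) = 0
f′′′(0) = 0
f^(4)(0) = -48
f^(5)(0) = 0
Then c_k = f^(k)(0)/k! gives each Taylor coefficient.

1 - 2*z^4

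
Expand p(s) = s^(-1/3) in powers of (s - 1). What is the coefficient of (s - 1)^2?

2/9

p(1) = 1
p′(1) = -1/3
p′′(1) = 4/9
So c_2 = p′′(1)/2! = 2/9.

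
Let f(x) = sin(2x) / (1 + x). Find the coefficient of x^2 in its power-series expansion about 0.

Take the Cauchy product of the two expansions.
[x^0] = 0;  [x^1] = 2;  [x^2] = -2.
So c_2 = f′′(0)/2! = -2.

-2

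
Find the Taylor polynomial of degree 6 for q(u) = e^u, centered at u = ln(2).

(u - ln(2))^6/360 + (u - ln(2))^5/60 + (u - ln(2))^4/12 + (u - ln(2))^3/3 + (u - ln(2))^2 + 2*(u - ln(2)) + 2

Differentiate repeatedly and evaluate at the center.
q(ln(2)) = 2
q′(ln(2)) = 2
q′′(ln(2)) = 2
q′′′(ln(2)) = 2
q^(4)(ln(2)) = 2
q^(5)(ln(2)) = 2
q^(6)(ln(2)) = 2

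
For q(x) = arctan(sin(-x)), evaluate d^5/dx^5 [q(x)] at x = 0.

Compose series: expand the inner function first, then feed it into the outer expansion.
The coefficient of x^5 in the expansion is -3/8, so q^(5)(0) = 5! * (-3/8) = -45.

-45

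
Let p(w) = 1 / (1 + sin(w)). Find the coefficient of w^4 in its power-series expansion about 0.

2/3

Write 1/(1+u) = 1 - u + u^2 - u^3 + ... and substitute the series for u.
So c_4 = p^(4)(0)/4! = 2/3.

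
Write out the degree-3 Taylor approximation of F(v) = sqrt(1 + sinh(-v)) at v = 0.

Plug the Maclaurin series of the inner function into that of the outer and collect terms.
F(0) = 1
F′(0) = -1/2
F′′(0) = -1/4
F′′′(0) = -7/8

-7*v^3/48 - v^2/8 - v/2 + 1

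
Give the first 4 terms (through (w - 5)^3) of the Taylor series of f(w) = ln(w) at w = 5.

(w - 5)^3/375 - (w - 5)^2/50 + (w - 5)/5 + ln(5)

f(5) = ln(5)
f′(5) = 1/5
f′′(5) = -1/25
f′′′(5) = 2/125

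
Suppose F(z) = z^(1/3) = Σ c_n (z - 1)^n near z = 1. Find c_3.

5/81

F(1) = 1
F′(1) = 1/3
F′′(1) = -2/9
F′′′(1) = 10/27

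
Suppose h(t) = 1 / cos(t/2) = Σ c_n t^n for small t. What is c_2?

Invert the denominator's series and multiply.
h(0) = 1
h′(0) = 0
h′′(0) = 1/4
The Taylor polynomial is Σ h^(k)(0)/k! · t^k.

1/8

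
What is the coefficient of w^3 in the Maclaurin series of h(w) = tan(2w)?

8/3

[w^0] = 0;  [w^1] = 2;  [w^2] = 0;  [w^3] = 8/3.
So c_3 = h′′′(0)/3! = 8/3.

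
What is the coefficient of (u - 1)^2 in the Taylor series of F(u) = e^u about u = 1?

Apply the Taylor formula c_k = f^(k)(a)/k!.
F(1) = e
F′(1) = e
F′′(1) = e

e/2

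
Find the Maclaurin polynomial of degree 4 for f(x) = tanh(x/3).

-x^3/81 + x/3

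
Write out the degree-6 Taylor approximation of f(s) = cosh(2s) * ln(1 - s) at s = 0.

Take the Cauchy product of the two expansions.
[s^0] = 0;  [s^1] = -1;  [s^2] = -1/2;  [s^3] = -7/3;  [s^4] = -5/4;  [s^5] = -23/15;  [s^6] = -1.

-s^6 - 23*s^5/15 - 5*s^4/4 - 7*s^3/3 - s^2/2 - s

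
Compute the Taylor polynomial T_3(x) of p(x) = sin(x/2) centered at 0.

[x^0] = 0;  [x^1] = 1/2;  [x^2] = 0;  [x^3] = -1/48.

-x^3/48 + x/2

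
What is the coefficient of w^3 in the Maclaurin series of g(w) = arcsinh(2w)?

c_3 = g′′′(0)/3! = -4/3.

-4/3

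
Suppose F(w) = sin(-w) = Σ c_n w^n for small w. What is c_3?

c_3 = F′′′(0)/3! = 1/6.

1/6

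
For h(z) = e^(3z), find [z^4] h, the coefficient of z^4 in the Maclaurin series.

Differentiate repeatedly and evaluate at the center.
[z^0] = 1;  [z^1] = 3;  [z^2] = 9/2;  [z^3] = 9/2;  [z^4] = 27/8.

27/8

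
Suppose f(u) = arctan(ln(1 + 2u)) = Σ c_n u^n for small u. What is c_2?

-2

Substitute the inner expansion into the outer series and collect powers.
f(0) = 0
f′(0) = 2
f′′(0) = -4
The Taylor polynomial is Σ f^(k)(0)/k! · u^k.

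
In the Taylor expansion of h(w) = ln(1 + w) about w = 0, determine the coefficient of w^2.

-1/2

h(0) = 0
h′(0) = 1
h′′(0) = -1
So c_2 = h′′(0)/2! = -1/2.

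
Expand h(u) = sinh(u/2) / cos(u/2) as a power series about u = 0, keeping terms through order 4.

u^3/12 + u/2

Divide the numerator series by the denominator series (power-series long division).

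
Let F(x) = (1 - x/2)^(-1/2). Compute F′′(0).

3/16

Compute the successive derivatives at the expansion point and divide by k!.
The coefficient of x^2 in the expansion is 3/32, so F′′(0) = 2! * (3/32) = 3/16.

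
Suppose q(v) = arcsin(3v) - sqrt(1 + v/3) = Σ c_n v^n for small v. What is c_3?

1943/432

Add the two expansions coefficient-wise.
[v^0] = -1;  [v^1] = 17/6;  [v^2] = 1/72;  [v^3] = 1943/432.
So c_3 = q′′′(0)/3! = 1943/432.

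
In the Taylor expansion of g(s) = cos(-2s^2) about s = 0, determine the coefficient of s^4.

g(0) = 1
g′(0) = 0
g′′(0) = 0
g′′′(0) = 0
g^(4)(0) = -48

-2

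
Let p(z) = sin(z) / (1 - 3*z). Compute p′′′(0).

Multiply the numerator's expansion by the denominator's geometric series.
From the series, [z^3] p = 53/6; multiply by 3! = 6 to get 53.

53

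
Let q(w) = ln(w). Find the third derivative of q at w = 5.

The coefficient of (w - 5)^3 in the expansion is 1/375, so q′′′(5) = 3! * (1/375) = 2/125.

2/125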